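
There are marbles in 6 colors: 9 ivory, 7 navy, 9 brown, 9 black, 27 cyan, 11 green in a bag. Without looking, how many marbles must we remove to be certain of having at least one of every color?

The hardest color to obtain is navy: we could draw every other marble first — 72 − 7 = 65 marbles — without a single navy one.
The next draw must be navy, so 65 + 1 = 66.

66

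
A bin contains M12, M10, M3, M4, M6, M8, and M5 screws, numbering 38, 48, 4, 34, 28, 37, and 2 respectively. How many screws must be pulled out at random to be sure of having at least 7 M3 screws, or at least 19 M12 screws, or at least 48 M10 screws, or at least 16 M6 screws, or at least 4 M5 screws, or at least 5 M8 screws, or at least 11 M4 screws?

Each of the 7 sizes has its own threshold; avoid all of them simultaneously.
The worst case stops just short of every target: 18 M12, 47 M10, all 4 M3, 10 M4, 15 M6, 4 M8, all 2 M5 — 18 + 47 + 4 + 10 + 15 + 4 + 2 = 100 screws.
One more screw must push some size to its target, so 100 + 1 = 101.

101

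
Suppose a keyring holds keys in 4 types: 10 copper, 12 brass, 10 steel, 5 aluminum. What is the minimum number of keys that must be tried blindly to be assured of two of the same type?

The worst case takes 1 key of each type without reaching 2 of any: 4 × 1 = 4.
The next key must bring some type to 2, so 4 + 1 = 5.

5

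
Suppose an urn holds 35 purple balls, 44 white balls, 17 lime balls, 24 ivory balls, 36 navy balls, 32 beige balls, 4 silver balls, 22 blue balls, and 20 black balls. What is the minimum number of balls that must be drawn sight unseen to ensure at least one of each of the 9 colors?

The hardest color to obtain is silver: we could draw every other ball first — 234 − 4 = 230 balls — without a single silver one.
The next draw must be silver, so 230 + 1 = 231.

231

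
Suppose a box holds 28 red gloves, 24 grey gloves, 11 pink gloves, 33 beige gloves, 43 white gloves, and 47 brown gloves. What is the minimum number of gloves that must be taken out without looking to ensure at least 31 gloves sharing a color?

Treat the 6 colors as pigeonholes.
In the worst case we take at most 30 of each color, but all 28 red, all 24 grey, and all 11 pink (fewer than 30), giving 28 + 24 + 11 + 30 + 30 + 30 = 153.
One more glove then forces some color to 31, so 153 + 1 = 154.

154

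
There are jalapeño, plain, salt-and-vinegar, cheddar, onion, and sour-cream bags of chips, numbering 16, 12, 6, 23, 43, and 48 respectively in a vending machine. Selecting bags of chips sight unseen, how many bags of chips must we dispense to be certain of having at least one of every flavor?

143

The hardest flavor to obtain is salt-and-vinegar: we could draw every other bag of chips first — 148 − 6 = 142 bags of chips — without a single salt-and-vinegar one.
The next draw must be salt-and-vinegar, so 142 + 1 = 143.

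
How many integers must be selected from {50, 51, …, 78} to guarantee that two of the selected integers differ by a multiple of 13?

Group the integers by remainder mod 13; there are 13 residue classes, each nonempty in this range.
Choosing one from each class (13 integers) avoids any shared remainder.
One more choice must repeat a class, so two differ by a multiple of 13. Hence 13 + 1 = 14.

14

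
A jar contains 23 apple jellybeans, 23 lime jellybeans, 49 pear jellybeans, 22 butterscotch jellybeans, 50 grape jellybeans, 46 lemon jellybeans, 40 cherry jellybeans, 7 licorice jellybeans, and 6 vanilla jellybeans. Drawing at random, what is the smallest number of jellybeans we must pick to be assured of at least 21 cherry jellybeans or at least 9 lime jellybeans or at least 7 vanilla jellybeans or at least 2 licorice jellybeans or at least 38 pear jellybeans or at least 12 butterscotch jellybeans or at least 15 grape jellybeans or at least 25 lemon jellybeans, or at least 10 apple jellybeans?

131

The worst case stops just short of every target: 9 apple, 8 lime, 37 pear, 11 butterscotch, 14 grape, 24 lemon, 20 cherry, 1 licorice, 6 vanilla — 9 + 8 + 37 + 11 + 14 + 24 + 20 + 1 + 6 = 130 jellybeans.
One more jellybean must push some flavor to its target, so 130 + 1 = 131.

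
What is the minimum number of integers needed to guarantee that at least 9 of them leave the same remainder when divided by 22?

There are 22 residue classes modulo 22 acting as pigeonholes.
With 22 × 8 = 176 integers we could place exactly 8 in each, with no class reaching 9.
One more forces some class to hold 9, so 176 + 1 = 177.

177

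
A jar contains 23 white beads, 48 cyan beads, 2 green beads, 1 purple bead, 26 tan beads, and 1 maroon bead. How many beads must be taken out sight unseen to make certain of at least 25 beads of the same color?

76

In the worst case we take at most 24 of each color, but all 23 white, all 2 green, all 1 purple, and all 1 maroon (fewer than 24), giving 23 + 24 + 2 + 1 + 24 + 1 = 75.
One more bead then forces some color to 25, so 75 + 1 = 76.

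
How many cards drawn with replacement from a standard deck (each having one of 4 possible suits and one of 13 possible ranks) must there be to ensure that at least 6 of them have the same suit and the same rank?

There are 4 × 13 = 52 (suit, rank) combinations acting as pigeonholes.
With 52 × 5 = 260 cards drawn with replacement from a standard deck we could place exactly 5 in each, with no (suit, rank) pair reaching 6.
One more forces some (suit, rank) pair to hold 6, so 260 + 1 = 261.

261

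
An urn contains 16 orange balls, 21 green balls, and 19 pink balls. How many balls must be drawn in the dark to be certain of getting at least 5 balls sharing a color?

The worst case takes 4 balls of each color without reaching 5 of any: 3 × 4 = 12.
The next ball must bring some color to 5, so 12 + 1 = 13.

13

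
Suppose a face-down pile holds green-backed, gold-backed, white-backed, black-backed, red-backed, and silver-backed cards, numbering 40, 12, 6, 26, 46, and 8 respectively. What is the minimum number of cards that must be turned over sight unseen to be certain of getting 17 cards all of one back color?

Treat the 6 back colors as pigeonholes.
In the worst case we take at most 16 of each back color, but all 12 gold-backed, all 6 white-backed, and all 8 silver-backed (fewer than 16), giving 16 + 12 + 6 + 16 + 16 + 8 = 74.
One more card then forces some back color to 17, so 74 + 1 = 75.

75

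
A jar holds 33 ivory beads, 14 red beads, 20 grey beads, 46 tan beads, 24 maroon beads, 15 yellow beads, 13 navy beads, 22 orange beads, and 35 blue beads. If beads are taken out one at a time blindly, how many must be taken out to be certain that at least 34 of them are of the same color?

208

Treat the 9 colors as pigeonholes.
In the worst case we take at most 33 of each color, but all 14 red, all 20 grey, all 24 maroon, all 15 yellow, all 13 navy, and all 22 orange (fewer than 33), giving 33 + 14 + 20 + 33 + 24 + 15 + 13 + 22 + 33 = 207.
One more bead then forces some color to 34, so 207 + 1 = 208.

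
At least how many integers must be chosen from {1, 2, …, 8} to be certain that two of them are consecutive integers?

5

Partition {1, …, 8} into 4 pairs: {1,2}, {3,4}, …, {7,8}.
Choosing 4 integers — say the 4 even numbers 2, 4, …, 8 — takes one from each pair and avoids the property.
Choosing 5 forces two into the same pair by pigeonhole, and those are consecutive. So 5.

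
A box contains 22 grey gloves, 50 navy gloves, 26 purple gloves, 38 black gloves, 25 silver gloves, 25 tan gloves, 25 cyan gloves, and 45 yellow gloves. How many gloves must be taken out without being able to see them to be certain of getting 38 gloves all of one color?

In the worst case we take at most 37 of each color, but all 22 grey, all 26 purple, all 25 silver, all 25 tan, and all 25 cyan (fewer than 37), giving 22 + 37 + 26 + 37 + 25 + 25 + 25 + 37 = 234.
One more glove then forces some color to 38, so 234 + 1 = 235.

235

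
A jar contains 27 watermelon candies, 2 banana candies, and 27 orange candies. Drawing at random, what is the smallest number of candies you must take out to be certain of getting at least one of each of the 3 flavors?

55

The hardest flavor to obtain is banana: we could draw every other candy first — 56 − 2 = 54 candies — without a single banana one.
The next draw must be banana, so 54 + 1 = 55.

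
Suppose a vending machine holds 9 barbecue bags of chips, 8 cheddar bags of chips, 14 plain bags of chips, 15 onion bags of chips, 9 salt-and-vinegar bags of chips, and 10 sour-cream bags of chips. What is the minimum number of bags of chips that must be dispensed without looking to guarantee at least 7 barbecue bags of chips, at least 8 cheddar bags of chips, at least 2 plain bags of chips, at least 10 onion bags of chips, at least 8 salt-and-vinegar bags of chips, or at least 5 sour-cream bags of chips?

35

Each of the 6 flavors has its own threshold; avoid all of them simultaneously.
The worst case stops just short of every target: 6 barbecue, 7 cheddar, 1 plain, 9 onion, 7 salt-and-vinegar, 4 sour-cream — 6 + 7 + 1 + 9 + 7 + 4 = 34 bags of chips.
One more bag of chips must push some flavor to its target, so 34 + 1 = 35.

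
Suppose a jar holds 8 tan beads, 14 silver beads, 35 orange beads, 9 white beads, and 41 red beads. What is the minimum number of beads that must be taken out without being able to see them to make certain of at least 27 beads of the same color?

84

Treat the 5 colors as pigeonholes.
In the worst case we take at most 26 of each color, but all 8 tan, all 14 silver, and all 9 white (fewer than 26), giving 8 + 14 + 26 + 9 + 26 = 83.
One more bead then forces some color to 27, so 83 + 1 = 84.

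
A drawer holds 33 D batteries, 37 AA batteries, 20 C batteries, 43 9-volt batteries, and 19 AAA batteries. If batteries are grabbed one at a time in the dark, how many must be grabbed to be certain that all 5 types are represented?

134

The hardest type to obtain is AAA: we could draw every other battery first — 152 − 19 = 133 batteries — without a single AAA one.
The next draw must be AAA, so 133 + 1 = 134.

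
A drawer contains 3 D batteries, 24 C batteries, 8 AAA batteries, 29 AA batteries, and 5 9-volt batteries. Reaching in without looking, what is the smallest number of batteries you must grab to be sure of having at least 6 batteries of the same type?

In the worst case we take at most 5 of each type, but all 3 D (fewer than 5), giving 3 + 5 + 5 + 5 + 5 = 23.
One more battery then forces some type to 6, so 23 + 1 = 24.

24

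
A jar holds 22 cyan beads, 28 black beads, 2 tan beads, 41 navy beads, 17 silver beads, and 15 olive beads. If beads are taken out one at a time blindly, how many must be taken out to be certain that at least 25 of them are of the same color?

105

In the worst case we take at most 24 of each color, but all 22 cyan, all 2 tan, all 17 silver, and all 15 olive (fewer than 24), giving 22 + 24 + 2 + 24 + 17 + 15 = 104.
One more bead then forces some color to 25, so 104 + 1 = 105.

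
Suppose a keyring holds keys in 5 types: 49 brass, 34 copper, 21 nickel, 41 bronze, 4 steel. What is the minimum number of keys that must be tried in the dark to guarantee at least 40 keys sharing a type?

138

Treat the 5 types as pigeonholes.
In the worst case we take at most 39 of each type, but all 34 copper, all 21 nickel, and all 4 steel (fewer than 39), giving 39 + 34 + 21 + 39 + 4 = 137.
One more key then forces some type to 40, so 137 + 1 = 138.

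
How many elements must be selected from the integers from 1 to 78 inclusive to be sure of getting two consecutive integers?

Partition {1, …, 78} into 39 pairs: {1,2}, {3,4}, …, {77,78}.
Choosing 39 integers — say the 39 even numbers 2, 4, …, 78 — takes one from each pair and avoids the property.
Choosing 40 forces two into the same pair by pigeonhole, and those are consecutive. So 40.

40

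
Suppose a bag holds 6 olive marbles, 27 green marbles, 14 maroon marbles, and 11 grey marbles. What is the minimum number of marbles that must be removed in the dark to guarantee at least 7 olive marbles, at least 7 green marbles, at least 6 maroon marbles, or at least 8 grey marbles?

25

Each of the 4 colors has its own threshold; avoid all of them simultaneously.
The worst case stops just short of every target: 6 olive, 6 green, 5 maroon, 7 grey — 6 + 6 + 5 + 7 = 24 marbles.
One more marble must push some color to its target, so 24 + 1 = 25.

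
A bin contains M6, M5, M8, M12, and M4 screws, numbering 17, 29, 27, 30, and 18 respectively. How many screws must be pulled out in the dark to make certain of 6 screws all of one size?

Treat the 5 sizes as pigeonholes.
The worst case takes 5 screws of each size without reaching 6 of any: 5 × 5 = 25.
The next screw must bring some size to 6, so 25 + 1 = 26.

26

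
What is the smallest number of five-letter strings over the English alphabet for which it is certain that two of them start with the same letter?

There are 26 possible first letters acting as pigeonholes.
With 26 five-letter strings over the English alphabet we could place one in each, avoiding any repeat.
One more forces some class to hold 2, so 26 + 1 = 27.

27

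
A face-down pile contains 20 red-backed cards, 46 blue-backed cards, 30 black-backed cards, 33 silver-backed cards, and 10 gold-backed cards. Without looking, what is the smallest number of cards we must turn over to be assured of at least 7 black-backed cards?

To avoid black-backed cards as long as possible, exhaust the other 4 back colors first.
The worst case draws every non-black-backed card first: 20 + 46 + 33 + 10 = 109.
The next 7 draws are then forced to be black-backed, giving 109 + 7 = 116.

116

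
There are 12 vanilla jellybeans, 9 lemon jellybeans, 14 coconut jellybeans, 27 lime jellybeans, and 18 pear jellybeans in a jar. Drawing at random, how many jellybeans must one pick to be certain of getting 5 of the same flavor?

The worst case takes 4 jellybeans of each flavor without reaching 5 of any: 5 × 4 = 20.
The next jellybean must bring some flavor to 5, so 20 + 1 = 21.

21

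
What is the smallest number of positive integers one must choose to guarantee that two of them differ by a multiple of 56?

57

Two integers differ by a multiple of 56 exactly when they share a remainder mod 56.
There are 56 residue classes mod 56, so 56 integers can all lie in distinct classes.
One more integer must repeat a residue, giving a difference divisible by 56. So n = 56 + 1 = 57.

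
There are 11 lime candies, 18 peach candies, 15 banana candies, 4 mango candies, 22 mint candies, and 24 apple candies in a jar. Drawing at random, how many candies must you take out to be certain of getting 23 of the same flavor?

93

Treat the 6 flavors as pigeonholes.
In the worst case we take at most 22 of each flavor, but all 11 lime, all 18 peach, all 15 banana, and all 4 mango (fewer than 22), giving 11 + 18 + 15 + 4 + 22 + 22 = 92.
One more candy then forces some flavor to 23, so 92 + 1 = 93.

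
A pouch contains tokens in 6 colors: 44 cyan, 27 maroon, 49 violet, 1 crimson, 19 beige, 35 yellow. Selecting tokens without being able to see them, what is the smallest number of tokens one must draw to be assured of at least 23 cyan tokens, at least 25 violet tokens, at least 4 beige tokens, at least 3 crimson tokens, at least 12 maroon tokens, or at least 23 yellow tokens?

84

The worst case stops just short of every target: 22 cyan, 11 maroon, 24 violet, all 1 crimson, 3 beige, 22 yellow — 22 + 11 + 24 + 1 + 3 + 22 = 83 tokens.
One more token must push some color to its target, so 83 + 1 = 84.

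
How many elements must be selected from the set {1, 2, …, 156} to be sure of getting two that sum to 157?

Partition {1, …, 156} into 78 pairs: {1,156}, {2,155}, …, {78,79}.
Choosing 78 integers — say the integers 1 through 78 — takes one from each pair and avoids the property.
Choosing 79 forces two into the same pair by pigeonhole, and those sum to 157. So 79.

79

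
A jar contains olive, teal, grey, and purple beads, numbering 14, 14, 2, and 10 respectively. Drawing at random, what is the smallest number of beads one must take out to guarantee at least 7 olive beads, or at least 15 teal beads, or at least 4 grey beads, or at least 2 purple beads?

The worst case stops just short of every target: 6 olive, 14 teal, all 2 grey, 1 purple — 6 + 14 + 2 + 1 = 23 beads.
One more bead must push some color to its target, so 23 + 1 = 24.

24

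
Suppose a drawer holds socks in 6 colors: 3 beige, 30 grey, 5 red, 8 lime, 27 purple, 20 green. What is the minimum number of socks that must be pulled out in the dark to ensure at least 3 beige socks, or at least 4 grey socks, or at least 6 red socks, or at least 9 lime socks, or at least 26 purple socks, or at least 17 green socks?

The worst case stops just short of every target: 2 beige, 3 grey, 5 red, 8 lime, 25 purple, 16 green — 2 + 3 + 5 + 8 + 25 + 16 = 59 socks.
One more sock must push some color to its target, so 59 + 1 = 60.

60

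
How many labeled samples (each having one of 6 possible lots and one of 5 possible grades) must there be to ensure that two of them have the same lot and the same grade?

There are 6 × 5 = 30 (lot, grade) combinations acting as pigeonholes.
With 30 labeled samples we could place one in each, avoiding any repeat.
One more forces some (lot, grade) pair to hold 2, so 30 + 1 = 31.

31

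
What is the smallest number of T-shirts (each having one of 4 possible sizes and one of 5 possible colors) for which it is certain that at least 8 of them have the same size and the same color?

There are 4 × 5 = 20 (size, color) combinations acting as pigeonholes.
With 20 × 7 = 140 T-shirts we could place exactly 7 in each, with no (size, color) pair reaching 8.
One more forces some (size, color) pair to hold 8, so 140 + 1 = 141.

141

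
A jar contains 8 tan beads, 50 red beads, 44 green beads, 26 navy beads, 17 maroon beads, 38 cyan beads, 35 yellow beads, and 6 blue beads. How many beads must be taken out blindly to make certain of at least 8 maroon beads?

To avoid maroon beads as long as possible, exhaust the other 7 colors first.
The worst case draws every non-maroon bead first: 8 + 50 + 44 + 26 + 38 + 35 + 6 = 207.
The next 8 draws are then forced to be maroon, giving 207 + 8 = 215.

215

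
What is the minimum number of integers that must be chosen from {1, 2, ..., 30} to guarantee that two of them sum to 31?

Partition {1, …, 30} into 15 pairs: {1,30}, {2,29}, …, {15,16}.
Choosing 15 integers — say the integers 1 through 15 — takes one from each pair and avoids the property.
Choosing 16 forces two into the same pair by pigeonhole, and those sum to 31. So 16.

16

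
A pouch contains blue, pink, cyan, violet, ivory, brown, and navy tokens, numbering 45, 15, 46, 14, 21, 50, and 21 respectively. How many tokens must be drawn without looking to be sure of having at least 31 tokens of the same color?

162

In the worst case we take at most 30 of each color, but all 15 pink, all 14 violet, all 21 ivory, and all 21 navy (fewer than 30), giving 30 + 15 + 30 + 14 + 21 + 30 + 21 = 161.
One more token then forces some color to 31, so 161 + 1 = 162.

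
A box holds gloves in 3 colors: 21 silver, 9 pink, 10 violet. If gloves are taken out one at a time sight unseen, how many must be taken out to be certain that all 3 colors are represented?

The hardest color to obtain is pink: we could draw every other glove first — 40 − 9 = 31 gloves — without a single pink one.
The next draw must be pink, so 31 + 1 = 32.

32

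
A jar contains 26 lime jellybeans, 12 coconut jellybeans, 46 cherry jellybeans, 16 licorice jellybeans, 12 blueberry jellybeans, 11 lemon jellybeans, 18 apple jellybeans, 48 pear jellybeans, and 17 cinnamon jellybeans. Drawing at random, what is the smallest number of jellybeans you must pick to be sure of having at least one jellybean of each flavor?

The hardest flavor to obtain is lemon: we could draw every other jellybean first — 206 − 11 = 195 jellybeans — without a single lemon one.
The next draw must be lemon, so 195 + 1 = 196.

196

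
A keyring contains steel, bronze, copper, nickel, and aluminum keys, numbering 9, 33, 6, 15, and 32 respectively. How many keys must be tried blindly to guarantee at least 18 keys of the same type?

In the worst case we take at most 17 of each type, but all 9 steel, all 6 copper, and all 15 nickel (fewer than 17), giving 9 + 17 + 6 + 15 + 17 = 64.
One more key then forces some type to 18, so 64 + 1 = 65.

65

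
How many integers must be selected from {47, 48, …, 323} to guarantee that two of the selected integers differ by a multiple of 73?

Group the integers by remainder mod 73; there are 73 residue classes, each nonempty in this range.
Choosing one from each class (73 integers) avoids any shared remainder.
One more choice must repeat a class, so two differ by a multiple of 73. Hence 73 + 1 = 74.

74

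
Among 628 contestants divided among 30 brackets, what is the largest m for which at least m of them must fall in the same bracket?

If each of the 30 brackets held at most 20, the total would be at most 30 × 20 = 600 < 628, a contradiction.
So at least one holds ⌈628/30⌉ = 21.

21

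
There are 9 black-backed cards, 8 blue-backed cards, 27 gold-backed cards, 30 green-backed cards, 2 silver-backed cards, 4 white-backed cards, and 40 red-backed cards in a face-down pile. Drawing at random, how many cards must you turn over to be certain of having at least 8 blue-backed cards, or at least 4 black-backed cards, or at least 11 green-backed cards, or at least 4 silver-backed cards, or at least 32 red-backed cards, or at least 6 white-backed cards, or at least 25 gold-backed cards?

82

Each of the 7 back colors has its own threshold; avoid all of them simultaneously.
The worst case stops just short of every target: 3 black-backed, 7 blue-backed, 24 gold-backed, 10 green-backed, all 2 silver-backed, all 4 white-backed, 31 red-backed — 3 + 7 + 24 + 10 + 2 + 4 + 31 = 81 cards.
One more card must push some back color to its target, so 81 + 1 = 82.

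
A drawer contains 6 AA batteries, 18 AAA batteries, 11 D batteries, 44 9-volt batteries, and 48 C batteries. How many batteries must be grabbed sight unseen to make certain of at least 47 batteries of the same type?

In the worst case we take at most 46 of each type, but all 6 AA, all 18 AAA, all 11 D, and all 44 9-volt (fewer than 46), giving 6 + 18 + 11 + 44 + 46 = 125.
One more battery then forces some type to 47, so 125 + 1 = 126.

126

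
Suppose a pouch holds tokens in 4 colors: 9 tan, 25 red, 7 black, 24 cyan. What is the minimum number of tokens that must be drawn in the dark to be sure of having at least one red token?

41

The worst case draws every non-red token first: 9 + 7 + 24 = 40.
The next draw is then forced to be red, giving 40 + 1 = 41.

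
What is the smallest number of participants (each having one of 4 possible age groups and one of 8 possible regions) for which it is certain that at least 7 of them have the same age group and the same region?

193

There are 4 × 8 = 32 (age group, region) combinations acting as pigeonholes.
With 32 × 6 = 192 participants we could place exactly 6 in each, with no (age group, region) pair reaching 7.
One more forces some (age group, region) pair to hold 7, so 192 + 1 = 193.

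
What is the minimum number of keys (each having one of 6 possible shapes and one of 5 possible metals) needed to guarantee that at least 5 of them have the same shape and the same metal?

121

There are 6 × 5 = 30 (shape, metal) combinations acting as pigeonholes.
With 30 × 4 = 120 keys we could place exactly 4 in each, with no (shape, metal) pair reaching 5.
One more forces some (shape, metal) pair to hold 5, so 120 + 1 = 121.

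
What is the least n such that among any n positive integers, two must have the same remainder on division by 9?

10

Two integers differ by a multiple of 9 exactly when they share a remainder mod 9.
There are 9 residue classes mod 9, so 9 integers can all lie in distinct classes.
One more integer must repeat a residue, giving a difference divisible by 9. So n = 9 + 1 = 10.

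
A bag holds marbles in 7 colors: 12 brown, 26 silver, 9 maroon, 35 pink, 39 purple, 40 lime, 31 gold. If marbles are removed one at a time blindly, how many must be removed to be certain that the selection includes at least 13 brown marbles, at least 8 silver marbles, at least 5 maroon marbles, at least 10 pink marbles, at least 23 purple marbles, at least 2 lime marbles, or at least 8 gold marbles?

The worst case stops just short of every target: 12 brown, 7 silver, 4 maroon, 9 pink, 22 purple, 1 lime, 7 gold — 12 + 7 + 4 + 9 + 22 + 1 + 7 = 62 marbles.
One more marble must push some color to its target, so 62 + 1 = 63.

63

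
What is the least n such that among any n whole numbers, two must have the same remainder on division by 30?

Two integers differ by a multiple of 30 exactly when they share a remainder mod 30.
There are 30 residue classes mod 30, so 30 integers can all lie in distinct classes.
One more integer must repeat a residue, giving a difference divisible by 30. So n = 30 + 1 = 31.

31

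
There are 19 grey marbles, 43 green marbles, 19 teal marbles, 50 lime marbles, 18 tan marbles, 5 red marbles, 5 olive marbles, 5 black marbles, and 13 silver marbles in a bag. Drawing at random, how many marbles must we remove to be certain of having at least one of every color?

173

The hardest color to obtain is red: we could draw every other marble first — 177 − 5 = 172 marbles — without a single red one.
The next draw must be red, so 172 + 1 = 173.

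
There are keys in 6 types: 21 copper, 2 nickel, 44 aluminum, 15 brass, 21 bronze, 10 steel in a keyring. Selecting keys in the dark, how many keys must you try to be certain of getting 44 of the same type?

113

In the worst case we take at most 43 of each type, but all 21 copper, all 2 nickel, all 15 brass, all 21 bronze, and all 10 steel (fewer than 43), giving 21 + 2 + 43 + 15 + 21 + 10 = 112.
One more key then forces some type to 44, so 112 + 1 = 113.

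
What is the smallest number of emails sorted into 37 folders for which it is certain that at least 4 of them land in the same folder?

There are 37 folders acting as pigeonholes.
With 37 × 3 = 111 emails we could place exactly 3 in each, with no class reaching 4.
One more forces some class to hold 4, so 111 + 1 = 112.

112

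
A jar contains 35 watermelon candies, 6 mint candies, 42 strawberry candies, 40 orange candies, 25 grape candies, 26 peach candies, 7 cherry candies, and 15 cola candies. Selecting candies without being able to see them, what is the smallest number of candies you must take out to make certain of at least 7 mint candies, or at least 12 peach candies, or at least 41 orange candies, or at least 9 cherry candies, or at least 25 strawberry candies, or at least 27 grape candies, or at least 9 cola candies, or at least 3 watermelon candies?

124

The worst case stops just short of every target: 2 watermelon, 6 mint, 24 strawberry, 40 orange, all 25 grape, 11 peach, all 7 cherry, 8 cola — 2 + 6 + 24 + 40 + 25 + 11 + 7 + 8 = 123 candies.
One more candy must push some flavor to its target, so 123 + 1 = 124.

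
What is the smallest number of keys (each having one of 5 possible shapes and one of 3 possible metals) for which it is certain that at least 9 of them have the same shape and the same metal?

121

There are 5 × 3 = 15 (shape, metal) combinations acting as pigeonholes.
With 15 × 8 = 120 keys we could place exactly 8 in each, with no (shape, metal) pair reaching 9.
One more forces some (shape, metal) pair to hold 9, so 120 + 1 = 121.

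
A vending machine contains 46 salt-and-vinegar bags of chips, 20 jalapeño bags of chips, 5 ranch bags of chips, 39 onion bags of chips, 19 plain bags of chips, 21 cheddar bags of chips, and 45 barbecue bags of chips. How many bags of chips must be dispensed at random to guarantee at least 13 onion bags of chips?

The worst case draws every non-onion bag of chips first: 46 + 20 + 5 + 19 + 21 + 45 = 156.
The next 13 draws are then forced to be onion, giving 156 + 13 = 169.

169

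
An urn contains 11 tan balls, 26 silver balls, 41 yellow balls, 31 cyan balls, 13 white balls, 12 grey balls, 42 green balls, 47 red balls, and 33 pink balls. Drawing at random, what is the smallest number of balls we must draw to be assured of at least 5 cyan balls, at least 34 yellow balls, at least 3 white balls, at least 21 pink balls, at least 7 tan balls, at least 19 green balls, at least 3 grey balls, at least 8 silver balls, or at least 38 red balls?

130

Each of the 9 colors has its own threshold; avoid all of them simultaneously.
The worst case stops just short of every target: 6 tan, 7 silver, 33 yellow, 4 cyan, 2 white, 2 grey, 18 green, 37 red, 20 pink — 6 + 7 + 33 + 4 + 2 + 2 + 18 + 37 + 20 = 129 balls.
One more ball must push some color to its target, so 129 + 1 = 130.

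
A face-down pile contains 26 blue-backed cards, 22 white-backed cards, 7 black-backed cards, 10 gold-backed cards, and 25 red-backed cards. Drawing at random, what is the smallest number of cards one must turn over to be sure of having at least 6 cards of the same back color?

26

The worst case takes 5 cards of each back color without reaching 6 of any: 5 × 5 = 25.
The next card must bring some back color to 6, so 25 + 1 = 26.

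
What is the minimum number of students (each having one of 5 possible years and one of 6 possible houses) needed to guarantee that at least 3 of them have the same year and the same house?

61

There are 5 × 6 = 30 (year, house) combinations acting as pigeonholes.
With 30 × 2 = 60 students we could place exactly 2 in each, with no (year, house) pair reaching 3.
One more forces some (year, house) pair to hold 3, so 60 + 1 = 61.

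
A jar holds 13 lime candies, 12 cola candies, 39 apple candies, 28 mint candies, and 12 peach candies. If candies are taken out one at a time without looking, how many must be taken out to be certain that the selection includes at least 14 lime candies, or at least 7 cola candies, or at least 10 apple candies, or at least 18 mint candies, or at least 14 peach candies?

58

Each of the 5 flavors has its own threshold; avoid all of them simultaneously.
The worst case stops just short of every target: 13 lime, 6 cola, 9 apple, 17 mint, all 12 peach — 13 + 6 + 9 + 17 + 12 = 57 candies.
One more candy must push some flavor to its target, so 57 + 1 = 58.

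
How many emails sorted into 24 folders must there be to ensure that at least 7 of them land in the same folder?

145

There are 24 folders acting as pigeonholes.
With 24 × 6 = 144 emails we could place exactly 6 in each, with no class reaching 7.
One more forces some class to hold 7, so 144 + 1 = 145.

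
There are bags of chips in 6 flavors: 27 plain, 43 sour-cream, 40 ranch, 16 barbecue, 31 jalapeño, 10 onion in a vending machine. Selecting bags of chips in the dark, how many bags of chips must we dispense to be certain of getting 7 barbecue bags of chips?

To avoid barbecue bags of chips as long as possible, exhaust the other 5 flavors first.
The worst case draws every non-barbecue bag of chips first: 27 + 43 + 40 + 31 + 10 = 151.
The next 7 draws are then forced to be barbecue, giving 151 + 7 = 158.

158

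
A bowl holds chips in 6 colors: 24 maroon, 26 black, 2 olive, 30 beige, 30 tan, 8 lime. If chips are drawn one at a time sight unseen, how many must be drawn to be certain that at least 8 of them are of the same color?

In the worst case we take at most 7 of each color, but all 2 olive (fewer than 7), giving 7 + 7 + 2 + 7 + 7 + 7 = 37.
One more chip then forces some color to 8, so 37 + 1 = 38.

38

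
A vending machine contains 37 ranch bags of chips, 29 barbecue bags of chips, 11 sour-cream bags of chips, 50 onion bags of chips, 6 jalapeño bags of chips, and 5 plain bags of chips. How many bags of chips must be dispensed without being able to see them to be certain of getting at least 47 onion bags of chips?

135

The worst case draws every non-onion bag of chips first: 37 + 29 + 11 + 6 + 5 = 88.
The next 47 draws are then forced to be onion, giving 88 + 47 = 135.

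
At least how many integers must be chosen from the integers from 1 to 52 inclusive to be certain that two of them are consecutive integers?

27

Partition {1, …, 52} into 26 pairs: {1,2}, {3,4}, …, {51,52}.
Choosing 26 integers — say the 26 even numbers 2, 4, …, 52 — takes one from each pair and avoids the property.
Choosing 27 forces two into the same pair by pigeonhole, and those are consecutive. So 27.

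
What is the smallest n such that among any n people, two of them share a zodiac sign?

13

There are 12 zodiac signs acting as pigeonholes.
With 12 people we could place one in each, avoiding any repeat.
One more forces some class to hold 2, so 12 + 1 = 13.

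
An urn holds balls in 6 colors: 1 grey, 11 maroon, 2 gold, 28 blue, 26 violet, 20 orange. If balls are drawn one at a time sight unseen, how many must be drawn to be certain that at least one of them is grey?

88

To avoid grey balls as long as possible, exhaust the other 5 colors first.
The worst case draws every non-grey ball first: 11 + 2 + 28 + 26 + 20 = 87.
The next draw is then forced to be grey, giving 87 + 1 = 88.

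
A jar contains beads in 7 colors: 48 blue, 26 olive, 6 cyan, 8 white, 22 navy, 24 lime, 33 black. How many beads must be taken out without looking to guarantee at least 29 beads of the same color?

143

Treat the 7 colors as pigeonholes.
In the worst case we take at most 28 of each color, but all 26 olive, all 6 cyan, all 8 white, all 22 navy, and all 24 lime (fewer than 28), giving 28 + 26 + 6 + 8 + 22 + 24 + 28 = 142.
One more bead then forces some color to 29, so 142 + 1 = 143.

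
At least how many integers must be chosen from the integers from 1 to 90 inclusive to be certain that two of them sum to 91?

46

Partition {1, …, 90} into 45 pairs: {1,90}, {2,89}, …, {45,46}.
Choosing 45 integers — say the integers 1 through 45 — takes one from each pair and avoids the property.
Choosing 46 forces two into the same pair by pigeonhole, and those sum to 91. So 46.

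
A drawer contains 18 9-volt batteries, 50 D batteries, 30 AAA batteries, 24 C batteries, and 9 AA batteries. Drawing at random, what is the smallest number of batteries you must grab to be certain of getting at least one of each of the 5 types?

The hardest type to obtain is AA: we could draw every other battery first — 131 − 9 = 122 batteries — without a single AA one.
The next draw must be AA, so 122 + 1 = 123.

123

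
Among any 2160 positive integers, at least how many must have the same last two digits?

If each of the 100 possible two-digit endings held at most 21, the total would be at most 100 × 21 = 2100 < 2160, a contradiction.
So at least one holds ⌈2160/100⌉ = 22.

22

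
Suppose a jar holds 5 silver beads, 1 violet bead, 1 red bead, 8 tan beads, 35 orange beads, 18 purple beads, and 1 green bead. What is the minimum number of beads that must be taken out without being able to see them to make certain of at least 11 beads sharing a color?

37

In the worst case we take at most 10 of each color, but all 5 silver, all 1 violet, all 1 red, all 8 tan, and all 1 green (fewer than 10), giving 5 + 1 + 1 + 8 + 10 + 10 + 1 = 36.
One more bead then forces some color to 11, so 36 + 1 = 37.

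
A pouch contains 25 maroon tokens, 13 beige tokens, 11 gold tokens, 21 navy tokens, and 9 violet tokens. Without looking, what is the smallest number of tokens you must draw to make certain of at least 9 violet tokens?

The worst case draws every non-violet token first: 25 + 13 + 11 + 21 = 70.
The next 9 draws are then forced to be violet, giving 70 + 9 = 79.

79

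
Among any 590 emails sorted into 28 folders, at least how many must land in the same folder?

22

The 590 emails fall into 28 folders.
If each of the 28 folders held at most 21, the total would be at most 28 × 21 = 588 < 590, a contradiction.
So at least one holds ⌈590/28⌉ = 22.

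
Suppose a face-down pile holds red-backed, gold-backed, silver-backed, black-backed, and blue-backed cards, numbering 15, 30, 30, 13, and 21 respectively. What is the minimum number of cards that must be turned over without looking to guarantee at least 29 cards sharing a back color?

106

In the worst case we take at most 28 of each back color, but all 15 red-backed, all 13 black-backed, and all 21 blue-backed (fewer than 28), giving 15 + 28 + 28 + 13 + 21 = 105.
One more card then forces some back color to 29, so 105 + 1 = 106.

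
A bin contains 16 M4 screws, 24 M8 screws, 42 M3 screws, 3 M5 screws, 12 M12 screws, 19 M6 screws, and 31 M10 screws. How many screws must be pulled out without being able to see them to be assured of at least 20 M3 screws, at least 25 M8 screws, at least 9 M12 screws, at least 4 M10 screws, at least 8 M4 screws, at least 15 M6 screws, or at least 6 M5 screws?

79

The worst case stops just short of every target: 7 M4, 24 M8, 19 M3, all 3 M5, 8 M12, 14 M6, 3 M10 — 7 + 24 + 19 + 3 + 8 + 14 + 3 = 78 screws.
One more screw must push some size to its target, so 78 + 1 = 79.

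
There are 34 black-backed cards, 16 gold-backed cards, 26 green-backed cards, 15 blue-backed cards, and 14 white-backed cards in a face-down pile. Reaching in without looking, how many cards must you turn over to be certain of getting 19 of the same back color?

82

In the worst case we take at most 18 of each back color, but all 16 gold-backed, all 15 blue-backed, and all 14 white-backed (fewer than 18), giving 18 + 16 + 18 + 15 + 14 = 81.
One more card then forces some back color to 19, so 81 + 1 = 82.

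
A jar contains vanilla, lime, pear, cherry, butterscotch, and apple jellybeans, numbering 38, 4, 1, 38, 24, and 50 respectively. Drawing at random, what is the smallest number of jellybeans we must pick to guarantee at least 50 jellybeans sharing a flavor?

Treat the 6 flavors as pigeonholes.
In the worst case we take at most 49 of each flavor, but all 38 vanilla, all 4 lime, all 1 pear, all 38 cherry, and all 24 butterscotch (fewer than 49), giving 38 + 4 + 1 + 38 + 24 + 49 = 154.
One more jellybean then forces some flavor to 50, so 154 + 1 = 155.

155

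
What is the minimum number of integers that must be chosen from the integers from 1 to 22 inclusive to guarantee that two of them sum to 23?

12

Partition {1, …, 22} into 11 pairs: {1,22}, {2,21}, …, {11,12}.
Choosing 11 integers — say the integers 1 through 11 — takes one from each pair and avoids the property.
Choosing 12 forces two into the same pair by pigeonhole, and those sum to 23. So 12.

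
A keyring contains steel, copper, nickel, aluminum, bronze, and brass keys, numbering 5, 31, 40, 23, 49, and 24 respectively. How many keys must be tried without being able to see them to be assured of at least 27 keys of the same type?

131

In the worst case we take at most 26 of each type, but all 5 steel, all 23 aluminum, and all 24 brass (fewer than 26), giving 5 + 26 + 26 + 23 + 26 + 24 = 130.
One more key then forces some type to 27, so 130 + 1 = 131.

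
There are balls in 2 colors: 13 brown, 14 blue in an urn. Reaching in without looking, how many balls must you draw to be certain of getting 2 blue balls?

15

The worst case draws every non-blue ball first: 13.
The next 2 draws are then forced to be blue, giving 13 + 2 = 15.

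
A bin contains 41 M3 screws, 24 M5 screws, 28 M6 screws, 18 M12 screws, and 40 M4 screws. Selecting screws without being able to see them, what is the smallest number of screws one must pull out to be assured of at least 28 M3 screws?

The worst case draws every non-M3 screw first: 24 + 28 + 18 + 40 = 110.
The next 28 draws are then forced to be M3, giving 110 + 28 = 138.

138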